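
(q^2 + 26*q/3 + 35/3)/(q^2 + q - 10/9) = 3*(q + 7)/(3*q - 2)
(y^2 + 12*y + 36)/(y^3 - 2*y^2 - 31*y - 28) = (y^2 + 12*y + 36)/(y^3 - 2*y^2 - 31*y - 28)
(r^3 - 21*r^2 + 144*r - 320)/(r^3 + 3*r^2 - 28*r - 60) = (r^2 - 16*r + 64)/(r^2 + 8*r + 12)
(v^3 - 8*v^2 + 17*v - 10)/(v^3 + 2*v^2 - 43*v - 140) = (v^3 - 8*v^2 + 17*v - 10)/(v^3 + 2*v^2 - 43*v - 140)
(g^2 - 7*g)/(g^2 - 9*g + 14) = g/(g - 2)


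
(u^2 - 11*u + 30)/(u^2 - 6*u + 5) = (u - 6)/(u - 1)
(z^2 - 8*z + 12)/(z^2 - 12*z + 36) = (z - 2)/(z - 6)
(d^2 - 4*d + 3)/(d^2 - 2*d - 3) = (d - 1)/(d + 1)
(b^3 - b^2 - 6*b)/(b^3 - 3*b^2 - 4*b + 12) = b/(b - 2)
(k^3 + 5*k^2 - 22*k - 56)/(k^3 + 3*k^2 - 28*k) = (k + 2)/k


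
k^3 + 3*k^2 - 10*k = k*(k - 2)*(k + 5)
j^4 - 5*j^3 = j^3*(j - 5)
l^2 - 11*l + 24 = (l - 8)*(l - 3)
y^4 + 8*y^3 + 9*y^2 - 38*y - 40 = (y - 2)*(y + 1)*(y + 4)*(y + 5)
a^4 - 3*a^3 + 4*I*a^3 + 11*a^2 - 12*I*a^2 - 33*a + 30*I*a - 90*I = (a - 3)*(a - 3*I)*(a + 2*I)*(a + 5*I)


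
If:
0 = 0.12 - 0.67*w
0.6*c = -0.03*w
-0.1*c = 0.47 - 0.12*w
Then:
No Solution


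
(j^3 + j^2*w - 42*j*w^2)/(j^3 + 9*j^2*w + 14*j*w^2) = (j - 6*w)/(j + 2*w)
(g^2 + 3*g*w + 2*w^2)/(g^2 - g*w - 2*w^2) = (-g - 2*w)/(-g + 2*w)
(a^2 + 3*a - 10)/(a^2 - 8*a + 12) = (a + 5)/(a - 6)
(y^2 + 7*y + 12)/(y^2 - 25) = (y^2 + 7*y + 12)/(y^2 - 25)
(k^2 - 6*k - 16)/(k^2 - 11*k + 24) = (k + 2)/(k - 3)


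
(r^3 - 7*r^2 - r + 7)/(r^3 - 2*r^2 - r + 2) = (r - 7)/(r - 2)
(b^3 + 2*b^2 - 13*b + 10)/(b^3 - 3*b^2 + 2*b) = (b + 5)/b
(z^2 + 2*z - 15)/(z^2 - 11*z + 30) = (z^2 + 2*z - 15)/(z^2 - 11*z + 30)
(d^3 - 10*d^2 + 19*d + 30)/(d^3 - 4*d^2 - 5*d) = (d - 6)/d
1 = 1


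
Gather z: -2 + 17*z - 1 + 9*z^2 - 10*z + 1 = 9*z^2 + 7*z - 2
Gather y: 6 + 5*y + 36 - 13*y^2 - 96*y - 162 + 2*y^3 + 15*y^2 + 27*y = 2*y^3 + 2*y^2 - 64*y - 120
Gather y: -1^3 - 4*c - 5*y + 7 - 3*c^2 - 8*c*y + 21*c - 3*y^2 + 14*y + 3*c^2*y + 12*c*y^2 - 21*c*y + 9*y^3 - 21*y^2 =-3*c^2 + 17*c + 9*y^3 + y^2*(12*c - 24) + y*(3*c^2 - 29*c + 9) + 6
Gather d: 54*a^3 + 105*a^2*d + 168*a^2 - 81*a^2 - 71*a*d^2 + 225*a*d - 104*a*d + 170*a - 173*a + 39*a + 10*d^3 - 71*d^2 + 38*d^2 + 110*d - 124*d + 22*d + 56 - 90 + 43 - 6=54*a^3 + 87*a^2 + 36*a + 10*d^3 + d^2*(-71*a - 33) + d*(105*a^2 + 121*a + 8) + 3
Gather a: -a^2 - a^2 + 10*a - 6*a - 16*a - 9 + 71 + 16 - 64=-2*a^2 - 12*a + 14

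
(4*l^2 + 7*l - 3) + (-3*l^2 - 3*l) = l^2 + 4*l - 3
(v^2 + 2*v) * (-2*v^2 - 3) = -2*v^4 - 4*v^3 - 3*v^2 - 6*v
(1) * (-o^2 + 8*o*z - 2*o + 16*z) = -o^2 + 8*o*z - 2*o + 16*z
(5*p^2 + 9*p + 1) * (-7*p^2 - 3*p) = -35*p^4 - 78*p^3 - 34*p^2 - 3*p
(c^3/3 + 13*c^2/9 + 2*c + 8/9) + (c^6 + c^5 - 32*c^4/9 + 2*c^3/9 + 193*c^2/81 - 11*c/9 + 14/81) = c^6 + c^5 - 32*c^4/9 + 5*c^3/9 + 310*c^2/81 + 7*c/9 + 86/81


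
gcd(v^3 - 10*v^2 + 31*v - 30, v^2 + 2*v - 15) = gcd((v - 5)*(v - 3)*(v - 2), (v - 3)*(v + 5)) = v - 3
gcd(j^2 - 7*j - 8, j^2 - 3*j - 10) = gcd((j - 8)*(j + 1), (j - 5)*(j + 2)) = 1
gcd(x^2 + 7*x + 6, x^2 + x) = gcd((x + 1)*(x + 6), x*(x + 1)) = x + 1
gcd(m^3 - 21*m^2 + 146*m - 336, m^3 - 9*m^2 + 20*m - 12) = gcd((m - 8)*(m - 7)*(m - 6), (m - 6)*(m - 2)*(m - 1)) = m - 6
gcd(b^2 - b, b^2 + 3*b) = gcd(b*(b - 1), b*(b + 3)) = b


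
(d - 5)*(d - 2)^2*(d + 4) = d^4 - 5*d^3 - 12*d^2 + 76*d - 80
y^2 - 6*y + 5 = (y - 5)*(y - 1)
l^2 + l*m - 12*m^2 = (l - 3*m)*(l + 4*m)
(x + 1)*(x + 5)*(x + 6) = x^3 + 12*x^2 + 41*x + 30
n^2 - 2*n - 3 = (n - 3)*(n + 1)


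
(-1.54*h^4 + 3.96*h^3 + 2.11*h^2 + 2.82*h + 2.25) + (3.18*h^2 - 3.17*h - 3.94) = -1.54*h^4 + 3.96*h^3 + 5.29*h^2 - 0.35*h - 1.69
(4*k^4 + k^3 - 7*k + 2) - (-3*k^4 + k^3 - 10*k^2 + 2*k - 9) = 7*k^4 + 10*k^2 - 9*k + 11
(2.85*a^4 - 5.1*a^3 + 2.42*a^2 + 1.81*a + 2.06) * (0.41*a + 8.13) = 1.1685*a^5 + 21.0795*a^4 - 40.4708*a^3 + 20.4167*a^2 + 15.5599*a + 16.7478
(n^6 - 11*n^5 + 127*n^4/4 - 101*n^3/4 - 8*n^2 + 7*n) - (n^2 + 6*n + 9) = n^6 - 11*n^5 + 127*n^4/4 - 101*n^3/4 - 9*n^2 + n - 9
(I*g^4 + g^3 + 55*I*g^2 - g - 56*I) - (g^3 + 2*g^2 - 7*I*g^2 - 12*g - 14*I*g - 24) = I*g^4 - 2*g^2 + 62*I*g^2 + 11*g + 14*I*g + 24 - 56*I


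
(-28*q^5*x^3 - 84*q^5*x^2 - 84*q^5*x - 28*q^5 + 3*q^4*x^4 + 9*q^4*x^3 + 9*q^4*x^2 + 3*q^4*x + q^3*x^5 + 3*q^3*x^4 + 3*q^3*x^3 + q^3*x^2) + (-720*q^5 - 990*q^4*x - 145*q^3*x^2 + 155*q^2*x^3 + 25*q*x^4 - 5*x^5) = -28*q^5*x^3 - 84*q^5*x^2 - 84*q^5*x - 748*q^5 + 3*q^4*x^4 + 9*q^4*x^3 + 9*q^4*x^2 - 987*q^4*x + q^3*x^5 + 3*q^3*x^4 + 3*q^3*x^3 - 144*q^3*x^2 + 155*q^2*x^3 + 25*q*x^4 - 5*x^5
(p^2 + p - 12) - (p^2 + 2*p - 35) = 23 - p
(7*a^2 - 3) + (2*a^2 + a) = 9*a^2 + a - 3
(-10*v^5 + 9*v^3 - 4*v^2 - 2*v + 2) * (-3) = 30*v^5 - 27*v^3 + 12*v^2 + 6*v - 6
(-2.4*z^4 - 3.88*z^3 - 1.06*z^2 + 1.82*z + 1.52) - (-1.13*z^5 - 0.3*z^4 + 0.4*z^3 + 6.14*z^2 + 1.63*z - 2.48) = 1.13*z^5 - 2.1*z^4 - 4.28*z^3 - 7.2*z^2 + 0.19*z + 4.0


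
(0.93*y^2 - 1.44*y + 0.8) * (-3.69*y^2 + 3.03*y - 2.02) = -3.4317*y^4 + 8.1315*y^3 - 9.1938*y^2 + 5.3328*y - 1.616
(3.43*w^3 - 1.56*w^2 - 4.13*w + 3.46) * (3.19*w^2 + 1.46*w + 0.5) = 10.9417*w^5 + 0.0314000000000005*w^4 - 13.7373*w^3 + 4.2276*w^2 + 2.9866*w + 1.73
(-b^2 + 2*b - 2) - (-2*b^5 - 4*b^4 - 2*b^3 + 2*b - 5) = 2*b^5 + 4*b^4 + 2*b^3 - b^2 + 3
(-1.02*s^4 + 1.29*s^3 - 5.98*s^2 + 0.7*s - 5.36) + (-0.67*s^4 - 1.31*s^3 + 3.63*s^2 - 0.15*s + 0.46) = -1.69*s^4 - 0.02*s^3 - 2.35*s^2 + 0.55*s - 4.9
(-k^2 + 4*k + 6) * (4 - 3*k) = 3*k^3 - 16*k^2 - 2*k + 24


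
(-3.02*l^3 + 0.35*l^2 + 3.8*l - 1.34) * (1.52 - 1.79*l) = 5.4058*l^4 - 5.2169*l^3 - 6.27*l^2 + 8.1746*l - 2.0368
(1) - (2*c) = 1 - 2*c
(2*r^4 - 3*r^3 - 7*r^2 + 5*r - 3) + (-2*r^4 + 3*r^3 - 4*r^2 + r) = -11*r^2 + 6*r - 3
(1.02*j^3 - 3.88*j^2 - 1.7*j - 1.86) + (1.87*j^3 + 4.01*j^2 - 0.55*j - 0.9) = 2.89*j^3 + 0.13*j^2 - 2.25*j - 2.76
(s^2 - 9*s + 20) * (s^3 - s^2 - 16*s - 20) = s^5 - 10*s^4 + 13*s^3 + 104*s^2 - 140*s - 400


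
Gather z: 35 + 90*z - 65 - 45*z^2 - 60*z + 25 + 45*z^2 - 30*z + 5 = 0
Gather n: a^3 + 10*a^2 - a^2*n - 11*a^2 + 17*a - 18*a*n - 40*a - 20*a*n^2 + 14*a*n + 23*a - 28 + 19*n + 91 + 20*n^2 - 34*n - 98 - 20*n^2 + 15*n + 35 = a^3 - a^2 - 20*a*n^2 + n*(-a^2 - 4*a)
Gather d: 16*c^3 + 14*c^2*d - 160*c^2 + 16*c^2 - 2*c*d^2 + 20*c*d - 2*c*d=16*c^3 - 144*c^2 - 2*c*d^2 + d*(14*c^2 + 18*c)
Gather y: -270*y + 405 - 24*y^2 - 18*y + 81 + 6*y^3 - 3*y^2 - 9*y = 6*y^3 - 27*y^2 - 297*y + 486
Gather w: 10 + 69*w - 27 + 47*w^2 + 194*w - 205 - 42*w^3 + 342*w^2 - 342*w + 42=-42*w^3 + 389*w^2 - 79*w - 180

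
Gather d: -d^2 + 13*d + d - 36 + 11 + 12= -d^2 + 14*d - 13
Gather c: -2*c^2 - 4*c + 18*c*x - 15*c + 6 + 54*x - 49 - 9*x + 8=-2*c^2 + c*(18*x - 19) + 45*x - 35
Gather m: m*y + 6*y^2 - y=m*y + 6*y^2 - y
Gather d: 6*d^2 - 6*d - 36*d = 6*d^2 - 42*d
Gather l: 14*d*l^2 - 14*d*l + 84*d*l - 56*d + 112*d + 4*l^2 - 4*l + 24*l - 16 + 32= 56*d + l^2*(14*d + 4) + l*(70*d + 20) + 16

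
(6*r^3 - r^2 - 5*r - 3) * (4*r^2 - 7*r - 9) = 24*r^5 - 46*r^4 - 67*r^3 + 32*r^2 + 66*r + 27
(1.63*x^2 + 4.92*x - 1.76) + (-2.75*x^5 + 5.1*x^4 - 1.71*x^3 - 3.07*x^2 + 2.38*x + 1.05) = -2.75*x^5 + 5.1*x^4 - 1.71*x^3 - 1.44*x^2 + 7.3*x - 0.71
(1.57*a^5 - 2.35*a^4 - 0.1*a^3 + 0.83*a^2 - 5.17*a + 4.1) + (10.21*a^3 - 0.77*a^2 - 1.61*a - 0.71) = 1.57*a^5 - 2.35*a^4 + 10.11*a^3 + 0.0599999999999999*a^2 - 6.78*a + 3.39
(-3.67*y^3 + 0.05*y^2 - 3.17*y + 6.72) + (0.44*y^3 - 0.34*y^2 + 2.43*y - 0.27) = -3.23*y^3 - 0.29*y^2 - 0.74*y + 6.45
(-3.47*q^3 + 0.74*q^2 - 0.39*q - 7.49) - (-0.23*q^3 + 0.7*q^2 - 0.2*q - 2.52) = -3.24*q^3 + 0.04*q^2 - 0.19*q - 4.97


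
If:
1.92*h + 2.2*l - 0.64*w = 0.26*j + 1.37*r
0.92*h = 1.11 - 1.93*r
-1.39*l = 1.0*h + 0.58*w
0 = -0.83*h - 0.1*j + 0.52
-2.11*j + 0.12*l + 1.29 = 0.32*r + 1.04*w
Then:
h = 0.54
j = 0.68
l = -0.28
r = 0.32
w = -0.27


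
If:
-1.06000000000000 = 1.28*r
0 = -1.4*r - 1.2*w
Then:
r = -0.83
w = 0.97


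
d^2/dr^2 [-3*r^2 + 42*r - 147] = -6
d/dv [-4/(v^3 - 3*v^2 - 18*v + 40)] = 12*(v^2 - 2*v - 6)/(v^3 - 3*v^2 - 18*v + 40)^2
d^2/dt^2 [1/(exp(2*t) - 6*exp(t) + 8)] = 2*((3 - 2*exp(t))*(exp(2*t) - 6*exp(t) + 8) + 4*(exp(t) - 3)^2*exp(t))*exp(t)/(exp(2*t) - 6*exp(t) + 8)^3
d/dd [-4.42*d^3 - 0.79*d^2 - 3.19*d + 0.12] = -13.26*d^2 - 1.58*d - 3.19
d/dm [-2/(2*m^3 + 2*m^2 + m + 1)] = 2*(6*m^2 + 4*m + 1)/(2*m^3 + 2*m^2 + m + 1)^2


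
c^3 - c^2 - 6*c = c*(c - 3)*(c + 2)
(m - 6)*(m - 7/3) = m^2 - 25*m/3 + 14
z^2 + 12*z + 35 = (z + 5)*(z + 7)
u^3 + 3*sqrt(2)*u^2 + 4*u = u*(u + sqrt(2))*(u + 2*sqrt(2))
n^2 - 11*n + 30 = (n - 6)*(n - 5)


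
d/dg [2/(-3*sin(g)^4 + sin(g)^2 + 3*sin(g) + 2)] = 2*(12*sin(g)^3 - 2*sin(g) - 3)*cos(g)/(-3*sin(g)^4 + sin(g)^2 + 3*sin(g) + 2)^2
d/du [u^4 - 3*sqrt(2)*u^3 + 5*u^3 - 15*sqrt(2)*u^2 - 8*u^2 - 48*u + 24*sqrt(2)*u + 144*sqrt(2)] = 4*u^3 - 9*sqrt(2)*u^2 + 15*u^2 - 30*sqrt(2)*u - 16*u - 48 + 24*sqrt(2)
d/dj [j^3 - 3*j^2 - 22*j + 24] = 3*j^2 - 6*j - 22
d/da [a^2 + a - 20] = 2*a + 1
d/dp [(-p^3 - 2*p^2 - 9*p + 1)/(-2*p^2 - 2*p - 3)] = (2*p^4 + 4*p^3 - 5*p^2 + 16*p + 29)/(4*p^4 + 8*p^3 + 16*p^2 + 12*p + 9)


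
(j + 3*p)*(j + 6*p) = j^2 + 9*j*p + 18*p^2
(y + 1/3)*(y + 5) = y^2 + 16*y/3 + 5/3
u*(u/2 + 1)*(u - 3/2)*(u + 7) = u^4/2 + 15*u^3/4 + u^2/4 - 21*u/2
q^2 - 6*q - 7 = (q - 7)*(q + 1)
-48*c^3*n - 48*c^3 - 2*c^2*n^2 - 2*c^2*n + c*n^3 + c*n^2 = (-8*c + n)*(6*c + n)*(c*n + c)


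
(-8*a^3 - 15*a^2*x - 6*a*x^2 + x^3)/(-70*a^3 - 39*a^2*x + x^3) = (8*a^3 + 15*a^2*x + 6*a*x^2 - x^3)/(70*a^3 + 39*a^2*x - x^3)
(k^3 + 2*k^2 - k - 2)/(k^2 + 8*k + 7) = (k^2 + k - 2)/(k + 7)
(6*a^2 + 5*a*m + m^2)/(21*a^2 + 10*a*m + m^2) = (2*a + m)/(7*a + m)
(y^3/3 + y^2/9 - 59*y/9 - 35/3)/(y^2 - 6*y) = (3*y^3 + y^2 - 59*y - 105)/(9*y*(y - 6))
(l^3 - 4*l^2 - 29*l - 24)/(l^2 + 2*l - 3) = (l^2 - 7*l - 8)/(l - 1)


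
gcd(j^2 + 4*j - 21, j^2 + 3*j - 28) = j + 7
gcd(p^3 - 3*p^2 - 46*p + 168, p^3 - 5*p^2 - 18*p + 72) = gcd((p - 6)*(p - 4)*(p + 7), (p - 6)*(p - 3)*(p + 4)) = p - 6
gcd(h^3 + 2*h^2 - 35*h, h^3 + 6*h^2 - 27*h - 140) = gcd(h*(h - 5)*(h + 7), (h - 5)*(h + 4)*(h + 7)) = h^2 + 2*h - 35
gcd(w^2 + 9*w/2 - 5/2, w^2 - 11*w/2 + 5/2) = w - 1/2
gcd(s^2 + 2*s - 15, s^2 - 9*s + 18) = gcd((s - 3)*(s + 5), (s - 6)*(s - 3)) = s - 3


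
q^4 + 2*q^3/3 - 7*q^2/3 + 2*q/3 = q*(q - 1)*(q - 1/3)*(q + 2)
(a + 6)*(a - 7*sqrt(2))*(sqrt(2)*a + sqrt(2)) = sqrt(2)*a^3 - 14*a^2 + 7*sqrt(2)*a^2 - 98*a + 6*sqrt(2)*a - 84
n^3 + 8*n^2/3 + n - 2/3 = (n - 1/3)*(n + 1)*(n + 2)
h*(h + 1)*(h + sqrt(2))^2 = h^4 + h^3 + 2*sqrt(2)*h^3 + 2*h^2 + 2*sqrt(2)*h^2 + 2*h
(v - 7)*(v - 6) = v^2 - 13*v + 42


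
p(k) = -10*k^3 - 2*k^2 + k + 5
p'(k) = -30*k^2 - 4*k + 1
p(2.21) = -110.50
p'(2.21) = -154.36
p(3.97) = -648.26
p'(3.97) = -487.71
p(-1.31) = 22.74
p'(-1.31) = -45.24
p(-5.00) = 1200.00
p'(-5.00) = -729.00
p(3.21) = -343.16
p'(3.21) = -320.96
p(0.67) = 1.76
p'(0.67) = -15.15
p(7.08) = -3637.12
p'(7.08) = -1531.11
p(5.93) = -2144.68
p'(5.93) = -1077.67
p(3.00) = -280.00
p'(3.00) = -281.00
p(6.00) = -2221.00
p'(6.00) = -1103.00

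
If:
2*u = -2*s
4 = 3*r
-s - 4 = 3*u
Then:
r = 4/3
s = 2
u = -2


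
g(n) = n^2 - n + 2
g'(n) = 2*n - 1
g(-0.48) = 2.71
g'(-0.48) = -1.96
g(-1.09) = 4.28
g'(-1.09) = -3.18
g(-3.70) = 19.39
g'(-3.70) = -8.40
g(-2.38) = 10.04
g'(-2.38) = -5.76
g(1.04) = 2.04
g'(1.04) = 1.08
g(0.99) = 1.99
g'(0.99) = 0.98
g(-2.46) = 10.51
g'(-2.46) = -5.92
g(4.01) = 14.07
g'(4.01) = 7.02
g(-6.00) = 44.00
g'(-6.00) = -13.00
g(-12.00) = 158.00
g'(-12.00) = -25.00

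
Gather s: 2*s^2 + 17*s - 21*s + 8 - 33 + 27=2*s^2 - 4*s + 2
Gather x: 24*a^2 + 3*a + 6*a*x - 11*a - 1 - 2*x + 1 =24*a^2 - 8*a + x*(6*a - 2)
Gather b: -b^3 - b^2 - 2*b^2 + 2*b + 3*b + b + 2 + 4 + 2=-b^3 - 3*b^2 + 6*b + 8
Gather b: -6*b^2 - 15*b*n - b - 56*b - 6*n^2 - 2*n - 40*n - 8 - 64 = -6*b^2 + b*(-15*n - 57) - 6*n^2 - 42*n - 72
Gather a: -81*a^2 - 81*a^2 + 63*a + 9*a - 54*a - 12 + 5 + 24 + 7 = -162*a^2 + 18*a + 24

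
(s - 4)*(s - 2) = s^2 - 6*s + 8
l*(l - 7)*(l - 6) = l^3 - 13*l^2 + 42*l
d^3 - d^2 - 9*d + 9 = (d - 3)*(d - 1)*(d + 3)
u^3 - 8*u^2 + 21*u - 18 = (u - 3)^2*(u - 2)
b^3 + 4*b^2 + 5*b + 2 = (b + 1)^2*(b + 2)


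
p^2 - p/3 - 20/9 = (p - 5/3)*(p + 4/3)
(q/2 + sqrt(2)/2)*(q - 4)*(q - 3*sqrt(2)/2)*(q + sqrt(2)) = q^4/2 - 2*q^3 + sqrt(2)*q^3/4 - 2*q^2 - sqrt(2)*q^2 - 3*sqrt(2)*q/2 + 8*q + 6*sqrt(2)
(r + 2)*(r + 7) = r^2 + 9*r + 14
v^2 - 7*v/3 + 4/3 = (v - 4/3)*(v - 1)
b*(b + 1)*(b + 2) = b^3 + 3*b^2 + 2*b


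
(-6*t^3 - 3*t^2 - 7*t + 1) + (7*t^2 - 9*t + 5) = -6*t^3 + 4*t^2 - 16*t + 6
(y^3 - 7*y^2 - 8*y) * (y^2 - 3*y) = y^5 - 10*y^4 + 13*y^3 + 24*y^2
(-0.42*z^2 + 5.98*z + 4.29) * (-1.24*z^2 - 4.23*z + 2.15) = 0.5208*z^4 - 5.6386*z^3 - 31.518*z^2 - 5.2897*z + 9.2235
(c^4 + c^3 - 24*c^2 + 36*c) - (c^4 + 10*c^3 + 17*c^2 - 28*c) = -9*c^3 - 41*c^2 + 64*c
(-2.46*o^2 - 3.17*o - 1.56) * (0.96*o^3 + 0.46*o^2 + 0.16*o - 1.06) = -2.3616*o^5 - 4.1748*o^4 - 3.3494*o^3 + 1.3828*o^2 + 3.1106*o + 1.6536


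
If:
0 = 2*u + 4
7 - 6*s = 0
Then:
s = 7/6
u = -2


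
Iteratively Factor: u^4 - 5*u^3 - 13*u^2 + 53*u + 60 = (u - 5)*(u^3 - 13*u - 12) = (u - 5)*(u + 3)*(u^2 - 3*u - 4) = (u - 5)*(u - 4)*(u + 3)*(u + 1)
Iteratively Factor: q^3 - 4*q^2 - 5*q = (q - 5)*(q^2 + q) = q*(q - 5)*(q + 1)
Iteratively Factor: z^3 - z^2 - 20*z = (z - 5)*(z^2 + 4*z) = z*(z - 5)*(z + 4)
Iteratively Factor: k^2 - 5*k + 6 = (k - 2)*(k - 3)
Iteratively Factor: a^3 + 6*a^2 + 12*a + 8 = (a + 2)*(a^2 + 4*a + 4) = (a + 2)^2*(a + 2)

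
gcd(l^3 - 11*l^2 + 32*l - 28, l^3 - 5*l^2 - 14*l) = l - 7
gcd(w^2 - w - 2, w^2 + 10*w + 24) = 1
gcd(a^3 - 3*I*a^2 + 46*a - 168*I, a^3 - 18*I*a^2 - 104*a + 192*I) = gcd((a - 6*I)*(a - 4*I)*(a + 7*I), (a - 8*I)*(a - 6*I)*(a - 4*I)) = a^2 - 10*I*a - 24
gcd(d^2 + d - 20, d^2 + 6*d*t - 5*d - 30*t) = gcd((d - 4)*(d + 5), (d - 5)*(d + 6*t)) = 1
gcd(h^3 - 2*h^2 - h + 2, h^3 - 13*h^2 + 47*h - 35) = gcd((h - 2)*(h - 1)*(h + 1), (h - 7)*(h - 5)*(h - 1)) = h - 1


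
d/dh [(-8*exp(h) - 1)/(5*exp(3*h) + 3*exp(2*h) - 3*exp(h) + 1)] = (80*exp(3*h) + 39*exp(2*h) + 6*exp(h) - 11)*exp(h)/(25*exp(6*h) + 30*exp(5*h) - 21*exp(4*h) - 8*exp(3*h) + 15*exp(2*h) - 6*exp(h) + 1)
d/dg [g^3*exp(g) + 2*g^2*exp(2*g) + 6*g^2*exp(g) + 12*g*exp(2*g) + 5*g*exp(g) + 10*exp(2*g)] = (g^3 + 4*g^2*exp(g) + 9*g^2 + 28*g*exp(g) + 17*g + 32*exp(g) + 5)*exp(g)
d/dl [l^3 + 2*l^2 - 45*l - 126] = 3*l^2 + 4*l - 45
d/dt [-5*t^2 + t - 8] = 1 - 10*t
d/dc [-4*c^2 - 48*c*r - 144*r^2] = -8*c - 48*r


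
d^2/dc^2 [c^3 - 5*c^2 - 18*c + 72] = 6*c - 10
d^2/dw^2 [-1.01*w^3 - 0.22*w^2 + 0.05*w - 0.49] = -6.06*w - 0.44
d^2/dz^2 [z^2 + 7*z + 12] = 2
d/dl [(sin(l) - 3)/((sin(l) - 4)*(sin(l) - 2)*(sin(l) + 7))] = 2*(-sin(l)^3 + 4*sin(l)^2 + 3*sin(l) - 23)*cos(l)/((sin(l) - 4)^2*(sin(l) - 2)^2*(sin(l) + 7)^2)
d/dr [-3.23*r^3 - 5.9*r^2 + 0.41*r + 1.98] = -9.69*r^2 - 11.8*r + 0.41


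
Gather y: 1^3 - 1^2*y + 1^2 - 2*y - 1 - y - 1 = -4*y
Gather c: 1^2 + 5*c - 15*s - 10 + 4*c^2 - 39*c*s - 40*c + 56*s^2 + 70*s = 4*c^2 + c*(-39*s - 35) + 56*s^2 + 55*s - 9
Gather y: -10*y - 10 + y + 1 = -9*y - 9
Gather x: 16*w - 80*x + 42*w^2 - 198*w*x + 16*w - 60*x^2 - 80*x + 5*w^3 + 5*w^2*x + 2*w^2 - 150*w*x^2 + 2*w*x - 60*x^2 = 5*w^3 + 44*w^2 + 32*w + x^2*(-150*w - 120) + x*(5*w^2 - 196*w - 160)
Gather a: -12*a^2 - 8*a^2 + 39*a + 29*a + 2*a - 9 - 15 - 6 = -20*a^2 + 70*a - 30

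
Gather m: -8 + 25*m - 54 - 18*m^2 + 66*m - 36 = -18*m^2 + 91*m - 98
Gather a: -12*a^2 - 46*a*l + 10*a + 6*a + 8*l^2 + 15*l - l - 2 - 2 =-12*a^2 + a*(16 - 46*l) + 8*l^2 + 14*l - 4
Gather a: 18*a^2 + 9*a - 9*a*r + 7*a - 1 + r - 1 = 18*a^2 + a*(16 - 9*r) + r - 2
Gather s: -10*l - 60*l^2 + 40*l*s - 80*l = -60*l^2 + 40*l*s - 90*l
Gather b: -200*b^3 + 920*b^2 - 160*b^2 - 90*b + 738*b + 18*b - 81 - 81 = -200*b^3 + 760*b^2 + 666*b - 162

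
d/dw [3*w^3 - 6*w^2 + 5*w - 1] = 9*w^2 - 12*w + 5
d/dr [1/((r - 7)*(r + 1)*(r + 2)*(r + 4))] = 2*(-2*r^3 + 35*r + 45)/(r^8 - 70*r^6 - 180*r^5 + 1113*r^4 + 6300*r^3 + 12020*r^2 + 10080*r + 3136)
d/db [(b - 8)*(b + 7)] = 2*b - 1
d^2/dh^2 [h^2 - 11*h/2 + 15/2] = 2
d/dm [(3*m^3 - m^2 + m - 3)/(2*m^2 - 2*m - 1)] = (6*m^4 - 12*m^3 - 9*m^2 + 14*m - 7)/(4*m^4 - 8*m^3 + 4*m + 1)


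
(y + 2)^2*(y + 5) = y^3 + 9*y^2 + 24*y + 20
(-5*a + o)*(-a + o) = 5*a^2 - 6*a*o + o^2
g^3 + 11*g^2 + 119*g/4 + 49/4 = (g + 1/2)*(g + 7/2)*(g + 7)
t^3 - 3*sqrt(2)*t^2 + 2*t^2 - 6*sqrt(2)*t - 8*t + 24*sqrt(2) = (t - 2)*(t + 4)*(t - 3*sqrt(2))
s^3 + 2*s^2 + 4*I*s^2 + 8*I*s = s*(s + 2)*(s + 4*I)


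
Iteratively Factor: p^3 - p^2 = (p - 1)*(p^2) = p*(p - 1)*(p)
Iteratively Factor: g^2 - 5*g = (g - 5)*(g)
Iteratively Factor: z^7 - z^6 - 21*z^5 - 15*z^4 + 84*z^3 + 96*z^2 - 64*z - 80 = (z + 2)*(z^6 - 3*z^5 - 15*z^4 + 15*z^3 + 54*z^2 - 12*z - 40) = (z - 5)*(z + 2)*(z^5 + 2*z^4 - 5*z^3 - 10*z^2 + 4*z + 8) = (z - 5)*(z - 2)*(z + 2)*(z^4 + 4*z^3 + 3*z^2 - 4*z - 4) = (z - 5)*(z - 2)*(z + 1)*(z + 2)*(z^3 + 3*z^2 - 4) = (z - 5)*(z - 2)*(z + 1)*(z + 2)^2*(z^2 + z - 2) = (z - 5)*(z - 2)*(z + 1)*(z + 2)^3*(z - 1)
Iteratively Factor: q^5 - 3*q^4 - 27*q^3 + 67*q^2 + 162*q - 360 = (q - 5)*(q^4 + 2*q^3 - 17*q^2 - 18*q + 72) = (q - 5)*(q + 4)*(q^3 - 2*q^2 - 9*q + 18) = (q - 5)*(q - 3)*(q + 4)*(q^2 + q - 6) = (q - 5)*(q - 3)*(q - 2)*(q + 4)*(q + 3)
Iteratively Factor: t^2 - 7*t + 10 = (t - 2)*(t - 5)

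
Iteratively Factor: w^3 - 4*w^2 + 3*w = (w)*(w^2 - 4*w + 3) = w*(w - 3)*(w - 1)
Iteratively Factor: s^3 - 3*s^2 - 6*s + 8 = (s - 1)*(s^2 - 2*s - 8) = (s - 4)*(s - 1)*(s + 2)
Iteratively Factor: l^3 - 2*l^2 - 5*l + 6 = (l - 1)*(l^2 - l - 6) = (l - 3)*(l - 1)*(l + 2)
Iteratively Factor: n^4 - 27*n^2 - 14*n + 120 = (n - 5)*(n^3 + 5*n^2 - 2*n - 24) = (n - 5)*(n - 2)*(n^2 + 7*n + 12) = (n - 5)*(n - 2)*(n + 3)*(n + 4)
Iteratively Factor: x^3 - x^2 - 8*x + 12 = (x - 2)*(x^2 + x - 6) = (x - 2)*(x + 3)*(x - 2)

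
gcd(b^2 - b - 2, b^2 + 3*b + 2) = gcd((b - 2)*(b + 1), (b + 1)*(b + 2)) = b + 1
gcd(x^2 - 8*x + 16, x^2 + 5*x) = 1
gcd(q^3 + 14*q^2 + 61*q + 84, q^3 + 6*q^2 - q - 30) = q + 3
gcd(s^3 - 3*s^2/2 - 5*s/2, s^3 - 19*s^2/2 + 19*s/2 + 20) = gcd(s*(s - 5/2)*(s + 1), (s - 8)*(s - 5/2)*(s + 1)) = s^2 - 3*s/2 - 5/2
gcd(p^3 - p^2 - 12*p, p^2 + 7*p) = p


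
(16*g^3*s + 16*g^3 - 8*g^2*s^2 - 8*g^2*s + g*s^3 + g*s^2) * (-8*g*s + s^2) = -128*g^4*s^2 - 128*g^4*s + 80*g^3*s^3 + 80*g^3*s^2 - 16*g^2*s^4 - 16*g^2*s^3 + g*s^5 + g*s^4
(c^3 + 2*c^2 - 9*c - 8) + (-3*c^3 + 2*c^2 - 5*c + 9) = -2*c^3 + 4*c^2 - 14*c + 1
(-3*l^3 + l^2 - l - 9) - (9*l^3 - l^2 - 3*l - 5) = -12*l^3 + 2*l^2 + 2*l - 4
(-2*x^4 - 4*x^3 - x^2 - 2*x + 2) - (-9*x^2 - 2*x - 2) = -2*x^4 - 4*x^3 + 8*x^2 + 4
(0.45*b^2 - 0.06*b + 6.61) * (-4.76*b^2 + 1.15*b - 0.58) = -2.142*b^4 + 0.8031*b^3 - 31.7936*b^2 + 7.6363*b - 3.8338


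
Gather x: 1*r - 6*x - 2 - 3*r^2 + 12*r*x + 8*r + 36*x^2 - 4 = -3*r^2 + 9*r + 36*x^2 + x*(12*r - 6) - 6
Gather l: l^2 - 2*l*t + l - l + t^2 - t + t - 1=l^2 - 2*l*t + t^2 - 1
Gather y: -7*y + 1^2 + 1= 2 - 7*y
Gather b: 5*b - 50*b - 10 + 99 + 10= 99 - 45*b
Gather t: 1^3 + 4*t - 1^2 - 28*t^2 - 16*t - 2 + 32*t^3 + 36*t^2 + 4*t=32*t^3 + 8*t^2 - 8*t - 2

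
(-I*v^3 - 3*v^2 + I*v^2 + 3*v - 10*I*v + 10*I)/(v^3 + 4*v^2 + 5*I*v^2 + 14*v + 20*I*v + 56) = (-I*v^3 + v^2*(-3 + I) + v*(3 - 10*I) + 10*I)/(v^3 + v^2*(4 + 5*I) + v*(14 + 20*I) + 56)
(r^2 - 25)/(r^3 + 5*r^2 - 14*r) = (r^2 - 25)/(r*(r^2 + 5*r - 14))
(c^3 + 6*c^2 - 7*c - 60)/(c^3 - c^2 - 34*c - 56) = (c^2 + 2*c - 15)/(c^2 - 5*c - 14)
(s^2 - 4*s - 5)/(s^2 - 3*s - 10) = (s + 1)/(s + 2)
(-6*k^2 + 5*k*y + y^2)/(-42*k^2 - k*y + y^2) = (-k + y)/(-7*k + y)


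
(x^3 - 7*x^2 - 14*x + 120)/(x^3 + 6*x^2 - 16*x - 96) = (x^2 - 11*x + 30)/(x^2 + 2*x - 24)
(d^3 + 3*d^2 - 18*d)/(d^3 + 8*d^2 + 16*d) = (d^2 + 3*d - 18)/(d^2 + 8*d + 16)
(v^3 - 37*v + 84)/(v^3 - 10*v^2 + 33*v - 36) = (v + 7)/(v - 3)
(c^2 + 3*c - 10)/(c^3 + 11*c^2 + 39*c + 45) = (c - 2)/(c^2 + 6*c + 9)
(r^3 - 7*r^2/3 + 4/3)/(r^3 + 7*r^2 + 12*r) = (3*r^3 - 7*r^2 + 4)/(3*r*(r^2 + 7*r + 12))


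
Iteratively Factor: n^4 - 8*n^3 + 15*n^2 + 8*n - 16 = (n - 4)*(n^3 - 4*n^2 - n + 4) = (n - 4)*(n - 1)*(n^2 - 3*n - 4) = (n - 4)^2*(n - 1)*(n + 1)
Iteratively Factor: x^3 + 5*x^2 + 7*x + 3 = (x + 3)*(x^2 + 2*x + 1) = (x + 1)*(x + 3)*(x + 1)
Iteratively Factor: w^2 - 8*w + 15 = (w - 5)*(w - 3)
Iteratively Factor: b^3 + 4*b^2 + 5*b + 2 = (b + 2)*(b^2 + 2*b + 1) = (b + 1)*(b + 2)*(b + 1)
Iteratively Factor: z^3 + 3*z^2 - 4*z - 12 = (z + 2)*(z^2 + z - 6) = (z + 2)*(z + 3)*(z - 2)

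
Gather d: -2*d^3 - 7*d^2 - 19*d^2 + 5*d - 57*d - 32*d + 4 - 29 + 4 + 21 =-2*d^3 - 26*d^2 - 84*d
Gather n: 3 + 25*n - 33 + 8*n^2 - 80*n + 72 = 8*n^2 - 55*n + 42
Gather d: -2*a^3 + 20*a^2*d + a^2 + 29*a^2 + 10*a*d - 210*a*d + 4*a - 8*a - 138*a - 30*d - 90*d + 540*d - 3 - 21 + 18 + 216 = -2*a^3 + 30*a^2 - 142*a + d*(20*a^2 - 200*a + 420) + 210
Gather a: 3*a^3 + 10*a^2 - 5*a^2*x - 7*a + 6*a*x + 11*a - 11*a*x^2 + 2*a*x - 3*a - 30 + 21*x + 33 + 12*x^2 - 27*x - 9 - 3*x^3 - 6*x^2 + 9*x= 3*a^3 + a^2*(10 - 5*x) + a*(-11*x^2 + 8*x + 1) - 3*x^3 + 6*x^2 + 3*x - 6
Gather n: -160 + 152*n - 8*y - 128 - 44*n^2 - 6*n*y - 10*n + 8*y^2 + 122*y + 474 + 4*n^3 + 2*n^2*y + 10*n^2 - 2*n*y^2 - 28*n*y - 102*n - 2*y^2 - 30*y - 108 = 4*n^3 + n^2*(2*y - 34) + n*(-2*y^2 - 34*y + 40) + 6*y^2 + 84*y + 78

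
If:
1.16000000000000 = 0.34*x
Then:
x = 3.41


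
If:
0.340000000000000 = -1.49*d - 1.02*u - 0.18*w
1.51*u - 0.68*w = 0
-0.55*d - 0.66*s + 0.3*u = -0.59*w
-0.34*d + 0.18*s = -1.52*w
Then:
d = -0.20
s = 0.11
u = -0.03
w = -0.06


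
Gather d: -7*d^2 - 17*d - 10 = -7*d^2 - 17*d - 10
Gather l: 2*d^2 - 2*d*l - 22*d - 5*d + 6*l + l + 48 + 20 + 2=2*d^2 - 27*d + l*(7 - 2*d) + 70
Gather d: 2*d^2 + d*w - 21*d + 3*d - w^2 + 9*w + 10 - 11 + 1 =2*d^2 + d*(w - 18) - w^2 + 9*w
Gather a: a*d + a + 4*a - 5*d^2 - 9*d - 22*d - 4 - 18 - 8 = a*(d + 5) - 5*d^2 - 31*d - 30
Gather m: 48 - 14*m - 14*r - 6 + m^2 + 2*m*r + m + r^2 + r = m^2 + m*(2*r - 13) + r^2 - 13*r + 42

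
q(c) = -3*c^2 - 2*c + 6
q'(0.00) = -2.00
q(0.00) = 6.00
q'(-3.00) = 16.00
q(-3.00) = -15.00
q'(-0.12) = -1.28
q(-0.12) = 6.20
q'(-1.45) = 6.70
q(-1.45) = 2.59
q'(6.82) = -42.92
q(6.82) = -147.18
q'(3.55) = -23.30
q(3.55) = -38.91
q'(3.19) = -21.14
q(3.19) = -30.91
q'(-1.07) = 4.42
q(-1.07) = 4.71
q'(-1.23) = 5.38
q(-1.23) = 3.92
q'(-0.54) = 1.24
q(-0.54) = 6.21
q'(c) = -6*c - 2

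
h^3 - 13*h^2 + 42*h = h*(h - 7)*(h - 6)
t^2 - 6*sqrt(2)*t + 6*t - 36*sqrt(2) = (t + 6)*(t - 6*sqrt(2))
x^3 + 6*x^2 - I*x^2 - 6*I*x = x*(x + 6)*(x - I)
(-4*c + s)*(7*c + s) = -28*c^2 + 3*c*s + s^2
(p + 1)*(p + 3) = p^2 + 4*p + 3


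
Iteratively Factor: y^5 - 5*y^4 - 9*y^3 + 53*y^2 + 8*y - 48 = (y + 3)*(y^4 - 8*y^3 + 15*y^2 + 8*y - 16) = (y - 1)*(y + 3)*(y^3 - 7*y^2 + 8*y + 16) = (y - 1)*(y + 1)*(y + 3)*(y^2 - 8*y + 16) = (y - 4)*(y - 1)*(y + 1)*(y + 3)*(y - 4)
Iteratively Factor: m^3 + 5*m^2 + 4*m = (m + 4)*(m^2 + m) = (m + 1)*(m + 4)*(m)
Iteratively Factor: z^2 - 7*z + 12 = (z - 4)*(z - 3)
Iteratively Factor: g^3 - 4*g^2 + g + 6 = (g - 2)*(g^2 - 2*g - 3) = (g - 3)*(g - 2)*(g + 1)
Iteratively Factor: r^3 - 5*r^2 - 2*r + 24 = (r + 2)*(r^2 - 7*r + 12) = (r - 4)*(r + 2)*(r - 3)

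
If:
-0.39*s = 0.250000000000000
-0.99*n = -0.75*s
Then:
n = -0.49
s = -0.64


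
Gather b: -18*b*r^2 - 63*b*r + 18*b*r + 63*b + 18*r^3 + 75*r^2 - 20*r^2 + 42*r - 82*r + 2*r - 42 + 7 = b*(-18*r^2 - 45*r + 63) + 18*r^3 + 55*r^2 - 38*r - 35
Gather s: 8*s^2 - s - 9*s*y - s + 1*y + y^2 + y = 8*s^2 + s*(-9*y - 2) + y^2 + 2*y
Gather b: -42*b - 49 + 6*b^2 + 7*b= 6*b^2 - 35*b - 49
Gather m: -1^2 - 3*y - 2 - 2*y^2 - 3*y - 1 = -2*y^2 - 6*y - 4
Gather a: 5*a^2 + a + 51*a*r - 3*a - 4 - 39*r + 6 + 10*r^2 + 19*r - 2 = 5*a^2 + a*(51*r - 2) + 10*r^2 - 20*r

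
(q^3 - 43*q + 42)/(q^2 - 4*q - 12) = (q^2 + 6*q - 7)/(q + 2)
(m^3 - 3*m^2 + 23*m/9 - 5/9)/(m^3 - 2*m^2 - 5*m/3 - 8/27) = 3*(-9*m^3 + 27*m^2 - 23*m + 5)/(-27*m^3 + 54*m^2 + 45*m + 8)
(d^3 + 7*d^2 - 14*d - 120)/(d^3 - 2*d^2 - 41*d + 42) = (d^2 + d - 20)/(d^2 - 8*d + 7)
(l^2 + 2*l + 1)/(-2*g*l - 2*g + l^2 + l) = (-l - 1)/(2*g - l)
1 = 1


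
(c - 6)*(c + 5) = c^2 - c - 30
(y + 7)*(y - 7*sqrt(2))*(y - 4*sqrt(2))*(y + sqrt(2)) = y^4 - 10*sqrt(2)*y^3 + 7*y^3 - 70*sqrt(2)*y^2 + 34*y^2 + 56*sqrt(2)*y + 238*y + 392*sqrt(2)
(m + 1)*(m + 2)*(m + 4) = m^3 + 7*m^2 + 14*m + 8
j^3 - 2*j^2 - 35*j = j*(j - 7)*(j + 5)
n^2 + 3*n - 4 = (n - 1)*(n + 4)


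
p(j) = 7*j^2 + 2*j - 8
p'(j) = 14*j + 2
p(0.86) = -1.10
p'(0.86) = 14.04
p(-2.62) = 34.81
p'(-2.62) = -34.68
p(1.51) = 10.98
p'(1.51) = 23.14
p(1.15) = 3.56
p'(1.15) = 18.10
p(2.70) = 48.43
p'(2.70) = 39.80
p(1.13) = 3.20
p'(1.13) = 17.82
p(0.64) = -3.85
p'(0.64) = 10.96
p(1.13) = 3.20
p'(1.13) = 17.82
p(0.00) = -8.00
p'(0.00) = 2.00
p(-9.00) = 541.00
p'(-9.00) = -124.00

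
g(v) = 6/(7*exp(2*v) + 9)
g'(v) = -84*exp(2*v)/(7*exp(2*v) + 9)^2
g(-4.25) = 0.67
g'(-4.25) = -0.00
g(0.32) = 0.27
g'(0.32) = -0.32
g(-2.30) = 0.66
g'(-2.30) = -0.01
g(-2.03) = 0.66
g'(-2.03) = -0.02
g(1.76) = 0.02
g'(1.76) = -0.05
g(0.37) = 0.25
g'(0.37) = -0.31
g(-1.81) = 0.65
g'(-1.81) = -0.03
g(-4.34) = 0.67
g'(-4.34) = -0.00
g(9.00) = 0.00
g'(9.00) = 0.00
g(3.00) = 0.00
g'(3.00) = 0.00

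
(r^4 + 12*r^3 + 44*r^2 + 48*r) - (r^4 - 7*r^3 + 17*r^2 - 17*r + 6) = 19*r^3 + 27*r^2 + 65*r - 6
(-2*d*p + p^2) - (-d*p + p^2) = -d*p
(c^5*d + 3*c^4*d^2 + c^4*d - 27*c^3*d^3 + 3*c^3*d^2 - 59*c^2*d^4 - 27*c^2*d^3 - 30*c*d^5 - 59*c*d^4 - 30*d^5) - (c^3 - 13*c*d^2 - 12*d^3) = c^5*d + 3*c^4*d^2 + c^4*d - 27*c^3*d^3 + 3*c^3*d^2 - c^3 - 59*c^2*d^4 - 27*c^2*d^3 - 30*c*d^5 - 59*c*d^4 + 13*c*d^2 - 30*d^5 + 12*d^3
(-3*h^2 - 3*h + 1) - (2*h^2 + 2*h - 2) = -5*h^2 - 5*h + 3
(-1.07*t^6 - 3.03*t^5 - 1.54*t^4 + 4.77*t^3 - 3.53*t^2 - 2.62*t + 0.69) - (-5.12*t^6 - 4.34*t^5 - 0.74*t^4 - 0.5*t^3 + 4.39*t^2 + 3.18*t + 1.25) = 4.05*t^6 + 1.31*t^5 - 0.8*t^4 + 5.27*t^3 - 7.92*t^2 - 5.8*t - 0.56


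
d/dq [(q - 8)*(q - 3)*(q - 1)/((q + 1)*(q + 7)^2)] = (27*q^3 - 133*q^2 - 131*q + 461)/(q^5 + 23*q^4 + 190*q^3 + 658*q^2 + 833*q + 343)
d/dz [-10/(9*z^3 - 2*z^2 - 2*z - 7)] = 10*(27*z^2 - 4*z - 2)/(-9*z^3 + 2*z^2 + 2*z + 7)^2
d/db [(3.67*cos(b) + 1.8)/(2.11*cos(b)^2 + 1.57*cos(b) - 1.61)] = (7.7437*cos(b)^2 + 7.596*cos(b) + 8.7347)*sin(b)/(4.4521*cos(b)^4 + 6.6254*cos(b)^3 - 4.3293*cos(b)^2 - 5.0554*cos(b) + 2.5921)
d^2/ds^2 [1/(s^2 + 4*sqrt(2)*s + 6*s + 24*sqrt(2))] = 2*(-s^2 - 6*s - 4*sqrt(2)*s + 4*(s + 2*sqrt(2) + 3)^2 - 24*sqrt(2))/(s^2 + 4*sqrt(2)*s + 6*s + 24*sqrt(2))^3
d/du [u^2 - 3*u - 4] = 2*u - 3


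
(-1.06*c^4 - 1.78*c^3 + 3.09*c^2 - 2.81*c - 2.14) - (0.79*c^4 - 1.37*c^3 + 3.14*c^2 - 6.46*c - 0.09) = -1.85*c^4 - 0.41*c^3 - 0.0500000000000003*c^2 + 3.65*c - 2.05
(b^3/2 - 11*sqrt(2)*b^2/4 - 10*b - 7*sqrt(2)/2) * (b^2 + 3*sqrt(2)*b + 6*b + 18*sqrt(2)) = b^5/2 - 5*sqrt(2)*b^4/4 + 3*b^4 - 53*b^3/2 - 15*sqrt(2)*b^3/2 - 159*b^2 - 67*sqrt(2)*b^2/2 - 201*sqrt(2)*b - 21*b - 126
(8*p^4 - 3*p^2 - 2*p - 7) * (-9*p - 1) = -72*p^5 - 8*p^4 + 27*p^3 + 21*p^2 + 65*p + 7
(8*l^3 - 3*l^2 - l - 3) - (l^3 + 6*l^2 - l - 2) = 7*l^3 - 9*l^2 - 1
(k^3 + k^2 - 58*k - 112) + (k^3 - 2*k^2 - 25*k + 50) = 2*k^3 - k^2 - 83*k - 62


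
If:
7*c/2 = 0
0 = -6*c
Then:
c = 0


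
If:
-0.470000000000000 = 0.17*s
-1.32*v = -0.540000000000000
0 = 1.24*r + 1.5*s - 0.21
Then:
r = 3.51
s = -2.76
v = 0.41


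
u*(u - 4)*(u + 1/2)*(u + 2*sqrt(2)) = u^4 - 7*u^3/2 + 2*sqrt(2)*u^3 - 7*sqrt(2)*u^2 - 2*u^2 - 4*sqrt(2)*u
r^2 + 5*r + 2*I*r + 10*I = (r + 5)*(r + 2*I)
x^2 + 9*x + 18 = (x + 3)*(x + 6)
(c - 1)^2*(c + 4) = c^3 + 2*c^2 - 7*c + 4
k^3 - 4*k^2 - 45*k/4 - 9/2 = (k - 6)*(k + 1/2)*(k + 3/2)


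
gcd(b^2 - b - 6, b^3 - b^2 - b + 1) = 1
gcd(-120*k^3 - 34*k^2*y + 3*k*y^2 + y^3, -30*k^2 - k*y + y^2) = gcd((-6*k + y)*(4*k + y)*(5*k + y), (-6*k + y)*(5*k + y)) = -30*k^2 - k*y + y^2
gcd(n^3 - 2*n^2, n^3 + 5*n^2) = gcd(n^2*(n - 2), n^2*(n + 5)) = n^2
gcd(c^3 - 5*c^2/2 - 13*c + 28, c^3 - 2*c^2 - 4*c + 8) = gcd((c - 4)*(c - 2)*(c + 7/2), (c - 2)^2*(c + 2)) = c - 2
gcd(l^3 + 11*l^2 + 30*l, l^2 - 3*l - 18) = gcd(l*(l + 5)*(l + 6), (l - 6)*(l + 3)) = 1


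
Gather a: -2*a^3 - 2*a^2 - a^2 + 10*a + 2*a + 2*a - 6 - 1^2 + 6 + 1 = -2*a^3 - 3*a^2 + 14*a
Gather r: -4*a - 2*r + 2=-4*a - 2*r + 2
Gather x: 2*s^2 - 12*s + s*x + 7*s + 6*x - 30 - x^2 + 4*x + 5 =2*s^2 - 5*s - x^2 + x*(s + 10) - 25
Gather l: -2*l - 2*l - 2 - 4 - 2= -4*l - 8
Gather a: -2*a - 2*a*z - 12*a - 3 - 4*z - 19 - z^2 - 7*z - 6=a*(-2*z - 14) - z^2 - 11*z - 28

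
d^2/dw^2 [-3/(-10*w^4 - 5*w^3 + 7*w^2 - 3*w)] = 6*(w*(-60*w^2 - 15*w + 7)*(10*w^3 + 5*w^2 - 7*w + 3) + (40*w^3 + 15*w^2 - 14*w + 3)^2)/(w^3*(10*w^3 + 5*w^2 - 7*w + 3)^3)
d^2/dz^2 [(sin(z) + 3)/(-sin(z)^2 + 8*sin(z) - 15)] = (9*sin(z)^5 + 20*sin(z)^4 + 114*sin(z)^2 + 691*sin(z) + 87*sin(3*z)/2 - sin(5*z)/2 - 534)/((sin(z) - 5)^3*(sin(z) - 3)^3)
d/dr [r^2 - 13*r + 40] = 2*r - 13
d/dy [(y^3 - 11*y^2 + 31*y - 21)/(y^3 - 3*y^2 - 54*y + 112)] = 2*(4*y^4 - 85*y^3 + 543*y^2 - 1295*y + 1169)/(y^6 - 6*y^5 - 99*y^4 + 548*y^3 + 2244*y^2 - 12096*y + 12544)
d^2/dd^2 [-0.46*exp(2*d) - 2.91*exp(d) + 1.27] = (-1.84*exp(d) - 2.91)*exp(d)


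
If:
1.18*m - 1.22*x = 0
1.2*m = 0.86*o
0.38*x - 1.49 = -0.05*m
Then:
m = 3.57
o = 4.98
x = 3.45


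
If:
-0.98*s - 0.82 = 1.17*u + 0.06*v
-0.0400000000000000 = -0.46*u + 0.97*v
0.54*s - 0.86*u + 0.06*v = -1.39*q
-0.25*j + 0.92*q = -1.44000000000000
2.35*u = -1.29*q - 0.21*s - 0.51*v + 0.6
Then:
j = 7.36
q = 0.43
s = -0.96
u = 0.10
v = 0.01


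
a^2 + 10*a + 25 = (a + 5)^2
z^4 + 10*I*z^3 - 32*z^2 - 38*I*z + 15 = (z + I)^2*(z + 3*I)*(z + 5*I)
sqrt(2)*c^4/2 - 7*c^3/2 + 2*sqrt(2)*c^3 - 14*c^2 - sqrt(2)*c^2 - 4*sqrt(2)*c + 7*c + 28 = (c + 4)*(c - 7*sqrt(2)/2)*(c - sqrt(2))*(sqrt(2)*c/2 + 1)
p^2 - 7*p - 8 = (p - 8)*(p + 1)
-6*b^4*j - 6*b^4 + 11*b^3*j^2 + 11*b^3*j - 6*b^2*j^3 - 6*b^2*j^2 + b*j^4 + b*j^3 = (-3*b + j)*(-2*b + j)*(-b + j)*(b*j + b)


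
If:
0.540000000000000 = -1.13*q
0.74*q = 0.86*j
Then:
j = -0.41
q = -0.48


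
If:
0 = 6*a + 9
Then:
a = -3/2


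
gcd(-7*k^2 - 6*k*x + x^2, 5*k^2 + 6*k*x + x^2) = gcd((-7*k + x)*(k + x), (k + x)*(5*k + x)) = k + x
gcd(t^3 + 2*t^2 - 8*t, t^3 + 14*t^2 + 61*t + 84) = t + 4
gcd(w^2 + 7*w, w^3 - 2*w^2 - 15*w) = w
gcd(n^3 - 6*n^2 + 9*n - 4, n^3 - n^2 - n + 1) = n^2 - 2*n + 1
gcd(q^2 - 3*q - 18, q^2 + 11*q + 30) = 1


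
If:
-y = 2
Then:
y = -2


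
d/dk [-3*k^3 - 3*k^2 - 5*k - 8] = -9*k^2 - 6*k - 5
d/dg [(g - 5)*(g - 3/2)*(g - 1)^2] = 4*g^3 - 51*g^2/2 + 43*g - 43/2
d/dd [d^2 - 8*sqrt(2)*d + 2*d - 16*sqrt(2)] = 2*d - 8*sqrt(2) + 2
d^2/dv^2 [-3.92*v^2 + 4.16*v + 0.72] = -7.84000000000000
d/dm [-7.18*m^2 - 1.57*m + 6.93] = -14.36*m - 1.57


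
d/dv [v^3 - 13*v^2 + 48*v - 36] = 3*v^2 - 26*v + 48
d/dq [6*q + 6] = 6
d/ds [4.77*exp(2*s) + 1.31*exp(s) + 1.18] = (9.54*exp(s) + 1.31)*exp(s)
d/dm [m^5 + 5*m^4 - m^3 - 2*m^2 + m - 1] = 5*m^4 + 20*m^3 - 3*m^2 - 4*m + 1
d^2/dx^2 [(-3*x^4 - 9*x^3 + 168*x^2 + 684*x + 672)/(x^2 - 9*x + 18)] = 6*(-x^6 + 27*x^5 - 297*x^4 + 1839*x^3 - 2838*x^2 - 21276*x + 69192)/(x^6 - 27*x^5 + 297*x^4 - 1701*x^3 + 5346*x^2 - 8748*x + 5832)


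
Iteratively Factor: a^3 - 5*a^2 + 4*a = (a - 4)*(a^2 - a) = a*(a - 4)*(a - 1)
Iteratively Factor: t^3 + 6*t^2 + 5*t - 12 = (t + 4)*(t^2 + 2*t - 3) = (t - 1)*(t + 4)*(t + 3)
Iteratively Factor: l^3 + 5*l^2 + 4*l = (l + 1)*(l^2 + 4*l) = (l + 1)*(l + 4)*(l)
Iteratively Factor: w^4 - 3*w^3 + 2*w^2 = (w)*(w^3 - 3*w^2 + 2*w) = w*(w - 1)*(w^2 - 2*w) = w*(w - 2)*(w - 1)*(w)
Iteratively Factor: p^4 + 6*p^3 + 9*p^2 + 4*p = (p + 4)*(p^3 + 2*p^2 + p) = (p + 1)*(p + 4)*(p^2 + p) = p*(p + 1)*(p + 4)*(p + 1)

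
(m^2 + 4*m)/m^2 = (m + 4)/m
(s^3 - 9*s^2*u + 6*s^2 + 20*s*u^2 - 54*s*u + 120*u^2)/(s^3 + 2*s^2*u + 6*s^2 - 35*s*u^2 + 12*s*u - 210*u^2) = (s - 4*u)/(s + 7*u)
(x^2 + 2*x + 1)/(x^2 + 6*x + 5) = (x + 1)/(x + 5)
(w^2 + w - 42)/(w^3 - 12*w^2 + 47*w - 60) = (w^2 + w - 42)/(w^3 - 12*w^2 + 47*w - 60)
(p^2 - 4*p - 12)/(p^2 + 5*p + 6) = (p - 6)/(p + 3)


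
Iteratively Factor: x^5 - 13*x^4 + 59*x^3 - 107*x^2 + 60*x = (x - 3)*(x^4 - 10*x^3 + 29*x^2 - 20*x) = (x - 4)*(x - 3)*(x^3 - 6*x^2 + 5*x) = x*(x - 4)*(x - 3)*(x^2 - 6*x + 5) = x*(x - 5)*(x - 4)*(x - 3)*(x - 1)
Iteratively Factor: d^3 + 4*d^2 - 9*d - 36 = (d + 3)*(d^2 + d - 12) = (d + 3)*(d + 4)*(d - 3)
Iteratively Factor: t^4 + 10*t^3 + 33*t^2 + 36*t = (t + 3)*(t^3 + 7*t^2 + 12*t) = t*(t + 3)*(t^2 + 7*t + 12) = t*(t + 3)^2*(t + 4)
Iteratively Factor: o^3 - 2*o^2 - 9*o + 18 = (o - 3)*(o^2 + o - 6) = (o - 3)*(o + 3)*(o - 2)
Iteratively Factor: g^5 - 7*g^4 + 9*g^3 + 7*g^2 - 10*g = (g - 1)*(g^4 - 6*g^3 + 3*g^2 + 10*g) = (g - 1)*(g + 1)*(g^3 - 7*g^2 + 10*g) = g*(g - 1)*(g + 1)*(g^2 - 7*g + 10) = g*(g - 5)*(g - 1)*(g + 1)*(g - 2)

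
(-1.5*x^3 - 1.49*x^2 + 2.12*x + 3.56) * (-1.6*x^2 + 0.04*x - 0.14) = 2.4*x^5 + 2.324*x^4 - 3.2416*x^3 - 5.4026*x^2 - 0.1544*x - 0.4984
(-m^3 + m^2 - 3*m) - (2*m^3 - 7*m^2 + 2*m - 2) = -3*m^3 + 8*m^2 - 5*m + 2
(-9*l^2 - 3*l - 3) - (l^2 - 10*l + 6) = -10*l^2 + 7*l - 9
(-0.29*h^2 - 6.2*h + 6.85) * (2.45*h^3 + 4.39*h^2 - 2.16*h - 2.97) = -0.7105*h^5 - 16.4631*h^4 - 9.8091*h^3 + 44.3248*h^2 + 3.618*h - 20.3445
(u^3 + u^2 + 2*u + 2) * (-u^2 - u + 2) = -u^5 - 2*u^4 - u^3 - 2*u^2 + 2*u + 4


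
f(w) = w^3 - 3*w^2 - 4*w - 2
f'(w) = 3*w^2 - 6*w - 4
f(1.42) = -10.87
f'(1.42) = -6.47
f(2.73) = -14.93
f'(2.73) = 1.98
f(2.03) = -14.12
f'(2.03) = -3.82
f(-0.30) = -1.10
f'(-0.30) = -1.93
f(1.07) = -8.49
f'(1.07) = -6.99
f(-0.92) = -1.64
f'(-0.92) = 4.06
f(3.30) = -11.93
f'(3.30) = 8.87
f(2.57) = -15.12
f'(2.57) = 0.39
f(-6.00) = -302.00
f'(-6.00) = 140.00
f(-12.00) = -2114.00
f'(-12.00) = 500.00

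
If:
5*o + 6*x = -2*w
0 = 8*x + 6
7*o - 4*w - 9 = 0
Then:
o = 18/17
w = -27/68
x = -3/4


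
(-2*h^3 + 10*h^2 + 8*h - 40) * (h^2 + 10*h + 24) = -2*h^5 - 10*h^4 + 60*h^3 + 280*h^2 - 208*h - 960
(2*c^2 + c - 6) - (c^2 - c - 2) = c^2 + 2*c - 4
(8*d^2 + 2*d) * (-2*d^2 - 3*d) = -16*d^4 - 28*d^3 - 6*d^2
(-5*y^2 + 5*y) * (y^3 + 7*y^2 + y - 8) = -5*y^5 - 30*y^4 + 30*y^3 + 45*y^2 - 40*y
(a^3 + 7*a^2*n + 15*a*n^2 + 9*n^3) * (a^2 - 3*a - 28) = a^5 + 7*a^4*n - 3*a^4 + 15*a^3*n^2 - 21*a^3*n - 28*a^3 + 9*a^2*n^3 - 45*a^2*n^2 - 196*a^2*n - 27*a*n^3 - 420*a*n^2 - 252*n^3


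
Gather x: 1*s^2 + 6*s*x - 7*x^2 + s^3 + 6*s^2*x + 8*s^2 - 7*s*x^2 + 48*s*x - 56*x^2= s^3 + 9*s^2 + x^2*(-7*s - 63) + x*(6*s^2 + 54*s)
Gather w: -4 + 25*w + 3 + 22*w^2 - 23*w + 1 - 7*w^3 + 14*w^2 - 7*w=-7*w^3 + 36*w^2 - 5*w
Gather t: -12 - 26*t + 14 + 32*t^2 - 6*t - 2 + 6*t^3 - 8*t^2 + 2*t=6*t^3 + 24*t^2 - 30*t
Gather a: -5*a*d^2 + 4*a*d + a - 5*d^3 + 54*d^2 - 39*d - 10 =a*(-5*d^2 + 4*d + 1) - 5*d^3 + 54*d^2 - 39*d - 10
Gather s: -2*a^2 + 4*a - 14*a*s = -2*a^2 - 14*a*s + 4*a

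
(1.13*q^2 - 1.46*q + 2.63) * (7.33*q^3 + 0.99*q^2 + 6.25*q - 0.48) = 8.2829*q^5 - 9.5831*q^4 + 24.895*q^3 - 7.0637*q^2 + 17.1383*q - 1.2624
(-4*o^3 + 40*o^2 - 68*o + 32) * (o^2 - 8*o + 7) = -4*o^5 + 72*o^4 - 416*o^3 + 856*o^2 - 732*o + 224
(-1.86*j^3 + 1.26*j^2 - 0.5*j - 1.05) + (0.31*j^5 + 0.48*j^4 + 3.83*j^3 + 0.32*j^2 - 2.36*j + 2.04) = 0.31*j^5 + 0.48*j^4 + 1.97*j^3 + 1.58*j^2 - 2.86*j + 0.99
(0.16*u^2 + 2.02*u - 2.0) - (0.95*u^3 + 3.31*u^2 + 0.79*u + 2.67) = -0.95*u^3 - 3.15*u^2 + 1.23*u - 4.67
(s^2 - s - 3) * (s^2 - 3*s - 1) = s^4 - 4*s^3 - s^2 + 10*s + 3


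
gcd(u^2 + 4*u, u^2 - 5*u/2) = u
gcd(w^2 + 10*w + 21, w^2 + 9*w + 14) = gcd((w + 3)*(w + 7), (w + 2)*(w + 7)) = w + 7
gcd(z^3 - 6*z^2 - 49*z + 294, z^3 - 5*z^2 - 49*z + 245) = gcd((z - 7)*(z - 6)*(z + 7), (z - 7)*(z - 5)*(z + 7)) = z^2 - 49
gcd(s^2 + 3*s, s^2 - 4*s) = s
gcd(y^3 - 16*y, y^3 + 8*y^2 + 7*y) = y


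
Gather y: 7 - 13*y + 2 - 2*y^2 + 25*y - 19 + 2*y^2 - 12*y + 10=0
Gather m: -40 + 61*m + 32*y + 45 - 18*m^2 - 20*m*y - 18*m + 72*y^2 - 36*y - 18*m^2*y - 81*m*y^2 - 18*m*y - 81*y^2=m^2*(-18*y - 18) + m*(-81*y^2 - 38*y + 43) - 9*y^2 - 4*y + 5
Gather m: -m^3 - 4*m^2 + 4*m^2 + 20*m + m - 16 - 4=-m^3 + 21*m - 20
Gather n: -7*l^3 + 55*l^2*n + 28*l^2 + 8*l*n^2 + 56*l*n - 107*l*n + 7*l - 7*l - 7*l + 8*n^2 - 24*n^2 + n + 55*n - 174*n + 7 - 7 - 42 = -7*l^3 + 28*l^2 - 7*l + n^2*(8*l - 16) + n*(55*l^2 - 51*l - 118) - 42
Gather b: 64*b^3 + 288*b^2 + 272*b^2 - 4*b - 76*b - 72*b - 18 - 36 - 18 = 64*b^3 + 560*b^2 - 152*b - 72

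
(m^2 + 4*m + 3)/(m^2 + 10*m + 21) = (m + 1)/(m + 7)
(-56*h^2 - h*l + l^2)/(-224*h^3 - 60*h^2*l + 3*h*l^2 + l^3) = 1/(4*h + l)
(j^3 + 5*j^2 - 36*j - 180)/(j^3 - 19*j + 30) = (j^2 - 36)/(j^2 - 5*j + 6)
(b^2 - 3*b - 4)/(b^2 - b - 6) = (-b^2 + 3*b + 4)/(-b^2 + b + 6)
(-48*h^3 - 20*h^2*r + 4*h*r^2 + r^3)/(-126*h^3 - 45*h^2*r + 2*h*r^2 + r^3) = (-8*h^2 - 2*h*r + r^2)/(-21*h^2 - 4*h*r + r^2)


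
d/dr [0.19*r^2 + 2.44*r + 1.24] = 0.38*r + 2.44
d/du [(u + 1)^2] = 2*u + 2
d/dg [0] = 0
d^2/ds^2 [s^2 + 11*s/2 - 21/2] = 2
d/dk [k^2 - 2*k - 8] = 2*k - 2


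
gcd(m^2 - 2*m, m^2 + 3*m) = m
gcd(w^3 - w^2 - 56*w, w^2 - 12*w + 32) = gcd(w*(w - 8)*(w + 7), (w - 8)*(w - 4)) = w - 8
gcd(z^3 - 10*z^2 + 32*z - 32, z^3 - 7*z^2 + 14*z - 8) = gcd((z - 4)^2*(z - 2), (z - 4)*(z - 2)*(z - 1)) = z^2 - 6*z + 8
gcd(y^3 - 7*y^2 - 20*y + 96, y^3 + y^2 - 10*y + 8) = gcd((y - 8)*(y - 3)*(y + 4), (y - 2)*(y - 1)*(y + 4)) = y + 4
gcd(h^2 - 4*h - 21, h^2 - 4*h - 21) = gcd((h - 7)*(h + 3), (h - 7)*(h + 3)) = h^2 - 4*h - 21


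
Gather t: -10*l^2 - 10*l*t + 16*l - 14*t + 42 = -10*l^2 + 16*l + t*(-10*l - 14) + 42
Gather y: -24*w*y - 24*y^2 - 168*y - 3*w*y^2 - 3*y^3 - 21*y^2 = -3*y^3 + y^2*(-3*w - 45) + y*(-24*w - 168)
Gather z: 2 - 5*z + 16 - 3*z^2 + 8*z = -3*z^2 + 3*z + 18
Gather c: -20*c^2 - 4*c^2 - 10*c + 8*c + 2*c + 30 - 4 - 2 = 24 - 24*c^2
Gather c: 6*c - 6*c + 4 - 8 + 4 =0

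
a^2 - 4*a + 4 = (a - 2)^2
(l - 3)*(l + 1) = l^2 - 2*l - 3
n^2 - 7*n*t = n*(n - 7*t)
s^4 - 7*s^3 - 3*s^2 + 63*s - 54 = (s - 6)*(s - 3)*(s - 1)*(s + 3)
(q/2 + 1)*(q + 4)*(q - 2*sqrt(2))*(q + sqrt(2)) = q^4/2 - sqrt(2)*q^3/2 + 3*q^3 - 3*sqrt(2)*q^2 + 2*q^2 - 12*q - 4*sqrt(2)*q - 16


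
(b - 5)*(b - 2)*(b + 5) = b^3 - 2*b^2 - 25*b + 50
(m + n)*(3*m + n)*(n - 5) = 3*m^2*n - 15*m^2 + 4*m*n^2 - 20*m*n + n^3 - 5*n^2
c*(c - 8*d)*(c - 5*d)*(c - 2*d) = c^4 - 15*c^3*d + 66*c^2*d^2 - 80*c*d^3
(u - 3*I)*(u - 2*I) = u^2 - 5*I*u - 6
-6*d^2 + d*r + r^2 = (-2*d + r)*(3*d + r)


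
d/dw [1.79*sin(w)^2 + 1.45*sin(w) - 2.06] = (3.58*sin(w) + 1.45)*cos(w)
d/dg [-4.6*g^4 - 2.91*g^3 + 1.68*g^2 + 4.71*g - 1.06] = -18.4*g^3 - 8.73*g^2 + 3.36*g + 4.71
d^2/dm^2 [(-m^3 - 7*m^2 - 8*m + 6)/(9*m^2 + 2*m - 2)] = 8*(-136*m^3 + 273*m^2 - 30*m + 18)/(729*m^6 + 486*m^5 - 378*m^4 - 208*m^3 + 84*m^2 + 24*m - 8)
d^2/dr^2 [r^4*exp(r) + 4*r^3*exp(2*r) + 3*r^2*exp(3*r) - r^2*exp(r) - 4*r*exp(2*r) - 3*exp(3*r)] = (r^4 + 16*r^3*exp(r) + 8*r^3 + 27*r^2*exp(2*r) + 48*r^2*exp(r) + 11*r^2 + 36*r*exp(2*r) + 8*r*exp(r) - 4*r - 21*exp(2*r) - 16*exp(r) - 2)*exp(r)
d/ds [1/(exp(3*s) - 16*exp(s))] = (16 - 3*exp(2*s))*exp(-s)/(exp(2*s) - 16)^2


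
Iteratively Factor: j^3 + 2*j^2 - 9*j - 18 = (j + 2)*(j^2 - 9) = (j - 3)*(j + 2)*(j + 3)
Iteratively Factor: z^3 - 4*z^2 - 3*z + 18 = (z + 2)*(z^2 - 6*z + 9) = (z - 3)*(z + 2)*(z - 3)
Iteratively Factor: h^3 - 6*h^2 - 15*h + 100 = (h - 5)*(h^2 - h - 20) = (h - 5)^2*(h + 4)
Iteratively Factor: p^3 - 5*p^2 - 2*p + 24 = (p - 4)*(p^2 - p - 6) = (p - 4)*(p - 3)*(p + 2)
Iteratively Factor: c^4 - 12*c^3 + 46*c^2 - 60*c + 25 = (c - 1)*(c^3 - 11*c^2 + 35*c - 25) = (c - 1)^2*(c^2 - 10*c + 25) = (c - 5)*(c - 1)^2*(c - 5)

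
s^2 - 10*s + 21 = (s - 7)*(s - 3)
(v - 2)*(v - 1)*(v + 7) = v^3 + 4*v^2 - 19*v + 14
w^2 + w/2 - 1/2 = (w - 1/2)*(w + 1)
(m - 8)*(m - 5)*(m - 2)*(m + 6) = m^4 - 9*m^3 - 24*m^2 + 316*m - 480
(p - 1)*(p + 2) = p^2 + p - 2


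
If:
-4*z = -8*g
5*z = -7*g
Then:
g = 0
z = 0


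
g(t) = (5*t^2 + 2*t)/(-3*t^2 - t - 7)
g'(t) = (6*t + 1)*(5*t^2 + 2*t)/(-3*t^2 - t - 7)^2 + (10*t + 2)/(-3*t^2 - t - 7) = (t^2 - 70*t - 14)/(9*t^4 + 6*t^3 + 43*t^2 + 14*t + 49)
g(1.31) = -0.83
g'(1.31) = -0.57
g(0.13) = -0.05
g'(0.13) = -0.45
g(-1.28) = -0.53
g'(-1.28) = 0.68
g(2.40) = -1.26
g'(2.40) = -0.25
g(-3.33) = -1.32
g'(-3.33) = 0.17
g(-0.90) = -0.26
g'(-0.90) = 0.68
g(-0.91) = -0.27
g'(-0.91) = 0.69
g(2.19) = -1.20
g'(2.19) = -0.29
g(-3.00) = -1.26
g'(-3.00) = 0.21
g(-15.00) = -1.64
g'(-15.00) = 0.00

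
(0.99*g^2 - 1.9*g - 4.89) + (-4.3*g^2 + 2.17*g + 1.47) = -3.31*g^2 + 0.27*g - 3.42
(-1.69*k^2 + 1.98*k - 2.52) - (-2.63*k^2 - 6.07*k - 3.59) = 0.94*k^2 + 8.05*k + 1.07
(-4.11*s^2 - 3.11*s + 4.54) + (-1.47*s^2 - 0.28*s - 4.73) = -5.58*s^2 - 3.39*s - 0.19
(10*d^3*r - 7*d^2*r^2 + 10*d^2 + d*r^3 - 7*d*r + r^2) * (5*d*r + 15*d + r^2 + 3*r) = 50*d^4*r^2 + 150*d^4*r - 25*d^3*r^3 - 75*d^3*r^2 + 50*d^3*r + 150*d^3 - 2*d^2*r^4 - 6*d^2*r^3 - 25*d^2*r^2 - 75*d^2*r + d*r^5 + 3*d*r^4 - 2*d*r^3 - 6*d*r^2 + r^4 + 3*r^3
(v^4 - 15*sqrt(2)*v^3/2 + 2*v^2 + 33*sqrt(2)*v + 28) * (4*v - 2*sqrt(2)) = 4*v^5 - 32*sqrt(2)*v^4 + 38*v^3 + 128*sqrt(2)*v^2 - 20*v - 56*sqrt(2)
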